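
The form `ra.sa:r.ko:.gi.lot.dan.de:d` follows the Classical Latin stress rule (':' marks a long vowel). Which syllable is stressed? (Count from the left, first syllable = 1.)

Classical Latin: stress the penult if heavy (long vowel or closed), else the antepenult.
Weights: 5 lot H, 6 dan H, 7 de:d H.
The penult (syllable 6, dan) is heavy, so it takes stress.
Stress on syllable 6: ra.sa:r.ko:.gi.lot.ˈdan.de:d.

6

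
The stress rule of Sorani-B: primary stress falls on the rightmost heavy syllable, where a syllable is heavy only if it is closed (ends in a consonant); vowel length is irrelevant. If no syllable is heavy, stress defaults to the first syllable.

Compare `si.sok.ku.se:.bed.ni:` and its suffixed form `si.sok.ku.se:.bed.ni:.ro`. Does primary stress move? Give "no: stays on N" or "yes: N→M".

Base `si.sok.ku.se:.bed.ni:` (6 syllables):
  Weights: 1 si L, 2 sok H, 3 ku L, 4 se: L, 5 bed H, 6 ni: L.
  Heavy syllables in the domain: 2, 5. The rightmost is syllable 5 (bed).
  → primary stress on syllable 5.
Suffixed `si.sok.ku.se:.bed.ni:.ro` (7 syllables):
  Weights: 1 si L, 2 sok H, 3 ku L, 4 se: L, 5 bed H, 6 ni: L, 7 ro L.
  Heavy syllables in the domain: 2, 5. The rightmost is syllable 5 (bed).
  → primary stress on syllable 5.

no: stays on 5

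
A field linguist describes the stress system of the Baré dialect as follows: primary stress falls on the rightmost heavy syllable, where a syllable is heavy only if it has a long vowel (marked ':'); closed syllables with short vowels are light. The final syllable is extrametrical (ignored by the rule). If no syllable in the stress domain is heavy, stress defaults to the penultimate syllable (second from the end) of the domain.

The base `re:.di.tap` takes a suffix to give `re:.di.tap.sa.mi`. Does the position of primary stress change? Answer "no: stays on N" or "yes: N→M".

Base `re:.di.tap` (3 syllables):
  The final syllable (3, tap) is extrametrical; the stress domain is syllables 1–2.
  Weights: 1 re: H, 2 di L.
  Heavy syllables in the domain: 1. The rightmost is syllable 1 (re:).
  → primary stress on syllable 1.
Suffixed `re:.di.tap.sa.mi` (5 syllables):
  The final syllable (5, mi) is extrametrical; the stress domain is syllables 1–4.
  Weights: 1 re: H, 2 di L, 3 tap L, 4 sa L.
  Heavy syllables in the domain: 1. The rightmost is syllable 1 (re:).
  → primary stress on syllable 1.

no: stays on 1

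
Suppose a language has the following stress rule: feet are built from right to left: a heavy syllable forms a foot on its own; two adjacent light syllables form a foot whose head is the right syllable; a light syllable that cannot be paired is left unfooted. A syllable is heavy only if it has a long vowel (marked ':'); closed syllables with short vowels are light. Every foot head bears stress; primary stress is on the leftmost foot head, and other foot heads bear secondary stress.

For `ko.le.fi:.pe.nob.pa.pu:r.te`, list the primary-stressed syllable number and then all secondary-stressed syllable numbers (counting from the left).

Weights: 1 ko L, 2 le L, 3 fi: H, 4 pe L, 5 nob L, 6 pa L, 7 pu:r H, 8 te L.
Parse right to left (heavy = foot alone; LL = one foot; stranded L unfooted): (ko.ˈle) (ˈfi:) pe (nob.ˈpa) (ˈpu:r) te.
Foot heads: 2, 3, 6, 7.
Primary stress on the leftmost head = syllable 2.
Secondary stress on 3, 6, 7: ko.ˈle.ˌfi:.pe.nob.ˌpa.ˌpu:r.te.

primary 2, secondary 3, 6, 7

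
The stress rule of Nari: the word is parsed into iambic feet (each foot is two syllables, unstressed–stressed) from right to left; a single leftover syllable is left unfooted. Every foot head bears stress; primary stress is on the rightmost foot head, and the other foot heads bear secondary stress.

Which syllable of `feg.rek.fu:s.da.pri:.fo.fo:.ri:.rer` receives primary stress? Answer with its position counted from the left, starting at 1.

Parse right to left into iambic (σˈσ) feet: feg (rek.ˈfu:s) (da.ˈpri:) (fo.ˈfo:) (ri:.ˈrer). Syllable 1 is left unfooted.
Foot heads (stressed positions): 3, 5, 7, 9.
End Rule Rightmost: primary stress on the rightmost head = syllable 9.
Primary stress: syllable 9 → feg.rek.fu:s.da.pri:.fo.fo:.ri:.ˈrer.

9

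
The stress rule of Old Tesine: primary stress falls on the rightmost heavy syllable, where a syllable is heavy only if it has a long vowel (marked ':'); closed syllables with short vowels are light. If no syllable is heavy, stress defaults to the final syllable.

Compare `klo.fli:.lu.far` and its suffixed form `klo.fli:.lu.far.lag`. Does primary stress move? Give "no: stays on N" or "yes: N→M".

no: stays on 2

Base `klo.fli:.lu.far` (4 syllables):
  Weights: 1 klo L, 2 fli: H, 3 lu L, 4 far L.
  Heavy syllables in the domain: 2. The rightmost is syllable 2 (fli:).
  → primary stress on syllable 2.
Suffixed `klo.fli:.lu.far.lag` (5 syllables):
  Weights: 1 klo L, 2 fli: H, 3 lu L, 4 far L, 5 lag L.
  Heavy syllables in the domain: 2. The rightmost is syllable 2 (fli:).
  → primary stress on syllable 2.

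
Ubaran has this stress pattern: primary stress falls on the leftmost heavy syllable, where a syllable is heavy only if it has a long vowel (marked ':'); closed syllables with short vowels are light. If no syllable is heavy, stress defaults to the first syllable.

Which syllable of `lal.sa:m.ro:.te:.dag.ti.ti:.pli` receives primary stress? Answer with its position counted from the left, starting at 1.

Weights: 1 lal L, 2 sa:m H, 3 ro: H, 4 te: H, 5 dag L, 6 ti L, 7 ti: H, 8 pli L.
Heavy syllables in the domain: 2, 3, 4, 7. The leftmost is syllable 2 (sa:m).
Primary stress: syllable 2 → lal.ˈsa:m.ro:.te:.dag.ti.ti:.pli.

2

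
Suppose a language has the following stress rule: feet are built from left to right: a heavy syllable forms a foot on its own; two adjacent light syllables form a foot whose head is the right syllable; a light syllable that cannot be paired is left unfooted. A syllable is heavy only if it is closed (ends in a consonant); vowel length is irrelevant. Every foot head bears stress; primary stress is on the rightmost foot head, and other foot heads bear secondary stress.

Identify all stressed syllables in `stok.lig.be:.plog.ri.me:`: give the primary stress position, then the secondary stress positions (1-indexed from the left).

primary 6, secondary 1, 2, 4

Weights: 1 stok H, 2 lig H, 3 be: L, 4 plog H, 5 ri L, 6 me: L.
Parse left to right (heavy = foot alone; LL = one foot; stranded L unfooted): (ˈstok) (ˈlig) be: (ˈplog) (ri.ˈme:).
Foot heads: 1, 2, 4, 6.
Primary stress on the rightmost head = syllable 6.
Secondary stress on 1, 2, 4: ˌstok.ˌlig.be:.ˌplog.ri.ˈme:.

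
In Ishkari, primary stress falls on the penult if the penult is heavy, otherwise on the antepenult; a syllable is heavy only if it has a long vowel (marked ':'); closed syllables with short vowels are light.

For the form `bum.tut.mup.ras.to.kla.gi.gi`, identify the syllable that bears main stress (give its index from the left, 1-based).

6

Weights: 6 kla L, 7 gi L, 8 gi L.
The penult (syllable 7, gi) is light, so stress falls on the antepenult (syllable 6, kla).
Primary stress: syllable 6 → bum.tut.mup.ras.to.ˈkla.gi.gi.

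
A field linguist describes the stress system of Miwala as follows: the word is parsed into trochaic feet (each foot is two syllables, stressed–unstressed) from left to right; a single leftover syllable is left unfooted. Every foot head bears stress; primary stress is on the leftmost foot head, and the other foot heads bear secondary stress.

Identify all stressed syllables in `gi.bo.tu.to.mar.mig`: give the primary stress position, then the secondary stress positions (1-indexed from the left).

primary 1, secondary 3, 5

Parse left to right into trochaic (ˈσσ) feet: (ˈgi.bo) (ˈtu.to) (ˈmar.mig).
Foot heads (stressed positions): 1, 3, 5.
End Rule Leftmost: primary stress on the leftmost head = syllable 1.
Secondary stress on 3, 5: ˈgi.bo.ˌtu.to.ˌmar.mig.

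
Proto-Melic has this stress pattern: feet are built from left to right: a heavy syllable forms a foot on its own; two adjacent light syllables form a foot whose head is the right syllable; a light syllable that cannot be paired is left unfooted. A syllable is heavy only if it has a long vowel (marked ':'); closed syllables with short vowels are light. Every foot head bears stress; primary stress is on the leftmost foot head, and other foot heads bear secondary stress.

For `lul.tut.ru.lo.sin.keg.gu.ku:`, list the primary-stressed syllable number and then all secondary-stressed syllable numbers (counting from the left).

primary 2, secondary 4, 6, 8

Weights: 1 lul L, 2 tut L, 3 ru L, 4 lo L, 5 sin L, 6 keg L, 7 gu L, 8 ku: H.
Parse left to right (heavy = foot alone; LL = one foot; stranded L unfooted): (lul.ˈtut) (ru.ˈlo) (sin.ˈkeg) gu (ˈku:).
Foot heads: 2, 4, 6, 8.
Primary stress on the leftmost head = syllable 2.
Secondary stress on 4, 6, 8: lul.ˈtut.ru.ˌlo.sin.ˌkeg.gu.ˌku:.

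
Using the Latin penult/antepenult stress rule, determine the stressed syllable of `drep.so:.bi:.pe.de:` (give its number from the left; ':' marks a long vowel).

3

Classical Latin: stress the penult if heavy (long vowel or closed), else the antepenult.
Weights: 3 bi: H, 4 pe L, 5 de: H.
The penult (syllable 4, pe) is light, so stress falls on the antepenult (syllable 3, bi:).
Stress on syllable 3: drep.so:.ˈbi:.pe.de:.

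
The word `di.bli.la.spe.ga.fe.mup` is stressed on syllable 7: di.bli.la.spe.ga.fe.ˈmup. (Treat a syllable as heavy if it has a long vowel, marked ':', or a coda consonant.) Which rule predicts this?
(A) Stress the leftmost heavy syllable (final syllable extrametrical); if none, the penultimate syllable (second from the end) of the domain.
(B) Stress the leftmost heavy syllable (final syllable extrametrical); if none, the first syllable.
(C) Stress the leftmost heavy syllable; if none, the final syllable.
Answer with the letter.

Rule A → syllable 5 (observed: 7).
Rule B → syllable 1 (observed: 7).
Rule C → syllable 7 ✓.

C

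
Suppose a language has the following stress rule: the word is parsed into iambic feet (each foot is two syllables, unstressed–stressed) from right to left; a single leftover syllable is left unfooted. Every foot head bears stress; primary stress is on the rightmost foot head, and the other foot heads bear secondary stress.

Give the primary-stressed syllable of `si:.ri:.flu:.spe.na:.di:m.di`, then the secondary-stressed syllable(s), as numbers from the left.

Parse right to left into iambic (σˈσ) feet: si: (ri:.ˈflu:) (spe.ˈna:) (di:m.ˈdi). Syllable 1 is left unfooted.
Foot heads (stressed positions): 3, 5, 7.
End Rule Rightmost: primary stress on the rightmost head = syllable 7.
Secondary stress on 3, 5: si:.ri:.ˌflu:.spe.ˌna:.di:m.ˈdi.

primary 7, secondary 3, 5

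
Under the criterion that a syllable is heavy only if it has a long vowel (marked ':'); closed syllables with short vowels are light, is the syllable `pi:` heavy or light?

heavy

`pi:`: long vowel, open (no coda). Long vowel → heavy.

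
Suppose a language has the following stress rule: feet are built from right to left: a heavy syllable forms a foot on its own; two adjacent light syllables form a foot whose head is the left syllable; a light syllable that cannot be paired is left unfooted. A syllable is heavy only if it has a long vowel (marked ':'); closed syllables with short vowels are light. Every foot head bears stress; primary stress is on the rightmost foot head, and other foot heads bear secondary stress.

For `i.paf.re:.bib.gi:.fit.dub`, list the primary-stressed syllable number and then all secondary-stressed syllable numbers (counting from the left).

Weights: 1 i L, 2 paf L, 3 re: H, 4 bib L, 5 gi: H, 6 fit L, 7 dub L.
Parse right to left (heavy = foot alone; LL = one foot; stranded L unfooted): (ˈi.paf) (ˈre:) bib (ˈgi:) (ˈfit.dub).
Foot heads: 1, 3, 5, 6.
Primary stress on the rightmost head = syllable 6.
Secondary stress on 1, 3, 5: ˌi.paf.ˌre:.bib.ˌgi:.ˈfit.dub.

primary 6, secondary 1, 3, 5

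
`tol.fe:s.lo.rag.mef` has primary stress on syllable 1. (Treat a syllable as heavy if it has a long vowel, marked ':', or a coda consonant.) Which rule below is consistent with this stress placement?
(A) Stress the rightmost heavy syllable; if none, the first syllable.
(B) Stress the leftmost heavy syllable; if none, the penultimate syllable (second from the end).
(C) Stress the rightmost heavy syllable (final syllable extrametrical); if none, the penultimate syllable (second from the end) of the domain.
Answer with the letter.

Rule A → syllable 5 (observed: 1).
Rule B → syllable 1 ✓.
Rule C → syllable 4 (observed: 1).

B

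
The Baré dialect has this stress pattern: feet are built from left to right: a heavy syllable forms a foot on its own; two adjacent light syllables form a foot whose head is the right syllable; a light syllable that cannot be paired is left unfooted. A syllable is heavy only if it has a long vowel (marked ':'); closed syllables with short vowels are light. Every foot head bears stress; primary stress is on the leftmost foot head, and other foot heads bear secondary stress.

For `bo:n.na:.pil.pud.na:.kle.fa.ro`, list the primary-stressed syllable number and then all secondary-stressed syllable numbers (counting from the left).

primary 1, secondary 2, 4, 5, 7

Weights: 1 bo:n H, 2 na: H, 3 pil L, 4 pud L, 5 na: H, 6 kle L, 7 fa L, 8 ro L.
Parse left to right (heavy = foot alone; LL = one foot; stranded L unfooted): (ˈbo:n) (ˈna:) (pil.ˈpud) (ˈna:) (kle.ˈfa) ro.
Foot heads: 1, 2, 4, 5, 7.
Primary stress on the leftmost head = syllable 1.
Secondary stress on 2, 4, 5, 7: ˈbo:n.ˌna:.pil.ˌpud.ˌna:.kle.ˌfa.ro.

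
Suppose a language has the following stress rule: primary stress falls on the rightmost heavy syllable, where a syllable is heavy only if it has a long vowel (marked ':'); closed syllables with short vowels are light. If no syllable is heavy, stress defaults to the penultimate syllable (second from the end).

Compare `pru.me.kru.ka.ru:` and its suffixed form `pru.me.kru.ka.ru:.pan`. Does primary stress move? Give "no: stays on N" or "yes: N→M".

no: stays on 5

Base `pru.me.kru.ka.ru:` (5 syllables):
  Weights: 1 pru L, 2 me L, 3 kru L, 4 ka L, 5 ru: H.
  Heavy syllables in the domain: 5. The rightmost is syllable 5 (ru:).
  → primary stress on syllable 5.
Suffixed `pru.me.kru.ka.ru:.pan` (6 syllables):
  Weights: 1 pru L, 2 me L, 3 kru L, 4 ka L, 5 ru: H, 6 pan L.
  Heavy syllables in the domain: 5. The rightmost is syllable 5 (ru:).
  → primary stress on syllable 5.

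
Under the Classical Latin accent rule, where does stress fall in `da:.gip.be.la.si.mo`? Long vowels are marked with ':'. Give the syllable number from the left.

4

Classical Latin: stress the penult if heavy (long vowel or closed), else the antepenult.
Weights: 4 la L, 5 si L, 6 mo L.
The penult (syllable 5, si) is light, so stress falls on the antepenult (syllable 4, la).
Stress on syllable 4: da:.gip.be.ˈla.si.mo.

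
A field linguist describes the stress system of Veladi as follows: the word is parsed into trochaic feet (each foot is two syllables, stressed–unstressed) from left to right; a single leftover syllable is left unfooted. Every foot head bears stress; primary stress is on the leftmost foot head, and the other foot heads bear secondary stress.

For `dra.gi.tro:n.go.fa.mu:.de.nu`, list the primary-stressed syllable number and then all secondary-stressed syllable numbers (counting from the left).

Parse left to right into trochaic (ˈσσ) feet: (ˈdra.gi) (ˈtro:n.go) (ˈfa.mu:) (ˈde.nu).
Foot heads (stressed positions): 1, 3, 5, 7.
End Rule Leftmost: primary stress on the leftmost head = syllable 1.
Secondary stress on 3, 5, 7: ˈdra.gi.ˌtro:n.go.ˌfa.mu:.ˌde.nu.

primary 1, secondary 3, 5, 7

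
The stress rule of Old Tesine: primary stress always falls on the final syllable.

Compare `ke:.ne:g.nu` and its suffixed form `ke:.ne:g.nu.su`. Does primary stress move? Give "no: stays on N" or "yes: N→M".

Base `ke:.ne:g.nu` (3 syllables):
  The word has 3 syllables; the final syllable is syllable 3 (nu).
  → primary stress on syllable 3.
Suffixed `ke:.ne:g.nu.su` (4 syllables):
  The word has 4 syllables; the final syllable is syllable 4 (su).
  → primary stress on syllable 4.

yes: 3→4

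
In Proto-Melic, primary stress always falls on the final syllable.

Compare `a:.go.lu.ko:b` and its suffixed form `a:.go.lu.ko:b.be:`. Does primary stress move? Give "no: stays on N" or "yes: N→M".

Base `a:.go.lu.ko:b` (4 syllables):
  The word has 4 syllables; the final syllable is syllable 4 (ko:b).
  → primary stress on syllable 4.
Suffixed `a:.go.lu.ko:b.be:` (5 syllables):
  The word has 5 syllables; the final syllable is syllable 5 (be:).
  → primary stress on syllable 5.

yes: 4→5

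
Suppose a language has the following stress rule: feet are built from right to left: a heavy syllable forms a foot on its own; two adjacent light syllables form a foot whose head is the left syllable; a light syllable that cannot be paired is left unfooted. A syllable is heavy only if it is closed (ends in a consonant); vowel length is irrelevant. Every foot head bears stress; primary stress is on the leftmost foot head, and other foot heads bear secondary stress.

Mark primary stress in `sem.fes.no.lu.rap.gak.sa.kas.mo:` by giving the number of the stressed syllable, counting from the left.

Weights: 1 sem H, 2 fes H, 3 no L, 4 lu L, 5 rap H, 6 gak H, 7 sa L, 8 kas H, 9 mo: L.
Parse right to left (heavy = foot alone; LL = one foot; stranded L unfooted): (ˈsem) (ˈfes) (ˈno.lu) (ˈrap) (ˈgak) sa (ˈkas) mo:.
Foot heads: 1, 2, 3, 5, 6, 8.
Primary stress on the leftmost head = syllable 1.
Primary stress: syllable 1 → ˈsem.fes.no.lu.rap.gak.sa.kas.mo:.

1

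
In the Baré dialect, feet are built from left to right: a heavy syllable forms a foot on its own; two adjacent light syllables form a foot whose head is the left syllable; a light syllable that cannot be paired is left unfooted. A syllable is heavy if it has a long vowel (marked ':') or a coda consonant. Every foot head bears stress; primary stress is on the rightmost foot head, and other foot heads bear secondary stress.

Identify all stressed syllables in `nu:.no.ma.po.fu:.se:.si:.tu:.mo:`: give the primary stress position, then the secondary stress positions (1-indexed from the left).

Weights: 1 nu: H, 2 no L, 3 ma L, 4 po L, 5 fu: H, 6 se: H, 7 si: H, 8 tu: H, 9 mo: H.
Parse left to right (heavy = foot alone; LL = one foot; stranded L unfooted): (ˈnu:) (ˈno.ma) po (ˈfu:) (ˈse:) (ˈsi:) (ˈtu:) (ˈmo:).
Foot heads: 1, 2, 5, 6, 7, 8, 9.
Primary stress on the rightmost head = syllable 9.
Secondary stress on 1, 2, 5, 6, 7, 8: ˌnu:.ˌno.ma.po.ˌfu:.ˌse:.ˌsi:.ˌtu:.ˈmo:.

primary 9, secondary 1, 2, 5, 6, 7, 8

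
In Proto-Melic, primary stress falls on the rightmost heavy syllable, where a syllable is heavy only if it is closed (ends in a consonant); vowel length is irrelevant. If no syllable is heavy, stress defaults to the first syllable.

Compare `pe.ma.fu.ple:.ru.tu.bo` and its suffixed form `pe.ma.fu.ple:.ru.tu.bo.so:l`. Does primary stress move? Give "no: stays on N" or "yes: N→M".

yes: 1→8

Base `pe.ma.fu.ple:.ru.tu.bo` (7 syllables):
  Weights: 1 pe L, 2 ma L, 3 fu L, 4 ple: L, 5 ru L, 6 tu L, 7 bo L.
  No heavy syllable in the domain; default to the first syllable = syllable 1.
  → primary stress on syllable 1.
Suffixed `pe.ma.fu.ple:.ru.tu.bo.so:l` (8 syllables):
  Weights: 1 pe L, 2 ma L, 3 fu L, 4 ple: L, 5 ru L, 6 tu L, 7 bo L, 8 so:l H.
  Heavy syllables in the domain: 8. The rightmost is syllable 8 (so:l).
  → primary stress on syllable 8.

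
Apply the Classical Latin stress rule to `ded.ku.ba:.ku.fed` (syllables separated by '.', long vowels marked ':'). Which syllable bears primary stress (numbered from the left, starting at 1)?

3

Classical Latin: stress the penult if heavy (long vowel or closed), else the antepenult.
Weights: 3 ba: H, 4 ku L, 5 fed H.
The penult (syllable 4, ku) is light, so stress falls on the antepenult (syllable 3, ba:).
Stress on syllable 3: ded.ku.ˈba:.ku.fed.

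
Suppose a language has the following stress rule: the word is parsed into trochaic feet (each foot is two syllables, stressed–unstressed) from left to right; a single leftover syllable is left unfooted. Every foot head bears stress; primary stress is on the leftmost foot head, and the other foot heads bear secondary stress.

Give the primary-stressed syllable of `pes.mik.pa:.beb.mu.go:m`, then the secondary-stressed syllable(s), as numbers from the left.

primary 1, secondary 3, 5

Parse left to right into trochaic (ˈσσ) feet: (ˈpes.mik) (ˈpa:.beb) (ˈmu.go:m).
Foot heads (stressed positions): 1, 3, 5.
End Rule Leftmost: primary stress on the leftmost head = syllable 1.
Secondary stress on 3, 5: ˈpes.mik.ˌpa:.beb.ˌmu.go:m.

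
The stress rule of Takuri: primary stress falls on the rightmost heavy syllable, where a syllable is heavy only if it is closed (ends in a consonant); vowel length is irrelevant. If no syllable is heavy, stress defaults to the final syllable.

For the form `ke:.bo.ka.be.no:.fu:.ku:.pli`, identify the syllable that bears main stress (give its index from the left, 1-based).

Weights: 1 ke: L, 2 bo L, 3 ka L, 4 be L, 5 no: L, 6 fu: L, 7 ku: L, 8 pli L.
No heavy syllable in the domain; default to the final syllable = syllable 8.
Primary stress: syllable 8 → ke:.bo.ka.be.no:.fu:.ku:.ˈpli.

8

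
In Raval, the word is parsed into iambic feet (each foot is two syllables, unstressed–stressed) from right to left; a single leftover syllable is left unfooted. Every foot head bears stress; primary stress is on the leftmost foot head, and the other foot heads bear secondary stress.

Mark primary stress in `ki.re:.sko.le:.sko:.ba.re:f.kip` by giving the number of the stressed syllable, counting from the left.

Parse right to left into iambic (σˈσ) feet: (ki.ˈre:) (sko.ˈle:) (sko:.ˈba) (re:f.ˈkip).
Foot heads (stressed positions): 2, 4, 6, 8.
End Rule Leftmost: primary stress on the leftmost head = syllable 2.
Primary stress: syllable 2 → ki.ˈre:.sko.le:.sko:.ba.re:f.kip.

2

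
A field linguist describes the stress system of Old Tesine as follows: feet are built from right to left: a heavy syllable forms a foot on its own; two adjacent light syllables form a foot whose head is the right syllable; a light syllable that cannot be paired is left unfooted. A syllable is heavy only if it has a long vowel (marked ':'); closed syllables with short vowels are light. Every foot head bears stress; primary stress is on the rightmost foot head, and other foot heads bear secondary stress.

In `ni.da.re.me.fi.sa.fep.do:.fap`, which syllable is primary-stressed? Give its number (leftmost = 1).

8

Weights: 1 ni L, 2 da L, 3 re L, 4 me L, 5 fi L, 6 sa L, 7 fep L, 8 do: H, 9 fap L.
Parse right to left (heavy = foot alone; LL = one foot; stranded L unfooted): ni (da.ˈre) (me.ˈfi) (sa.ˈfep) (ˈdo:) fap.
Foot heads: 3, 5, 7, 8.
Primary stress on the rightmost head = syllable 8.
Primary stress: syllable 8 → ni.da.re.me.fi.sa.fep.ˈdo:.fap.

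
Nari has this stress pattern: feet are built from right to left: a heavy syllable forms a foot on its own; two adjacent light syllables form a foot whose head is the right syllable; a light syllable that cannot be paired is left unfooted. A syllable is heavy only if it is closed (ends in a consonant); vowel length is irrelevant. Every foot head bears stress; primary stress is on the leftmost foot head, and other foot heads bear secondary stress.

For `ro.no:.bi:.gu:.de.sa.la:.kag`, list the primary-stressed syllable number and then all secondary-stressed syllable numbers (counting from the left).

primary 3, secondary 5, 7, 8

Weights: 1 ro L, 2 no: L, 3 bi: L, 4 gu: L, 5 de L, 6 sa L, 7 la: L, 8 kag H.
Parse right to left (heavy = foot alone; LL = one foot; stranded L unfooted): ro (no:.ˈbi:) (gu:.ˈde) (sa.ˈla:) (ˈkag).
Foot heads: 3, 5, 7, 8.
Primary stress on the leftmost head = syllable 3.
Secondary stress on 5, 7, 8: ro.no:.ˈbi:.gu:.ˌde.sa.ˌla:.ˌkag.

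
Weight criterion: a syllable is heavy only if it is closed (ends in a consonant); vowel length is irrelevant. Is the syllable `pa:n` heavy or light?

heavy

`pa:n`: long vowel, closed (coda /n/). Closed (coda /n/) → heavy.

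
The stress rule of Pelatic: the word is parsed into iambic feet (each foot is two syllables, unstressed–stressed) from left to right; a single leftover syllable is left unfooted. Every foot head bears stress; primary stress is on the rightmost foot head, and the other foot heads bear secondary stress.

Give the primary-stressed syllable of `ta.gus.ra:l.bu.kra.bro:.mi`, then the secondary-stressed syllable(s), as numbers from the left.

Parse left to right into iambic (σˈσ) feet: (ta.ˈgus) (ra:l.ˈbu) (kra.ˈbro:) mi. Syllable 7 is left unfooted.
Foot heads (stressed positions): 2, 4, 6.
End Rule Rightmost: primary stress on the rightmost head = syllable 6.
Secondary stress on 2, 4: ta.ˌgus.ra:l.ˌbu.kra.ˈbro:.mi.

primary 6, secondary 2, 4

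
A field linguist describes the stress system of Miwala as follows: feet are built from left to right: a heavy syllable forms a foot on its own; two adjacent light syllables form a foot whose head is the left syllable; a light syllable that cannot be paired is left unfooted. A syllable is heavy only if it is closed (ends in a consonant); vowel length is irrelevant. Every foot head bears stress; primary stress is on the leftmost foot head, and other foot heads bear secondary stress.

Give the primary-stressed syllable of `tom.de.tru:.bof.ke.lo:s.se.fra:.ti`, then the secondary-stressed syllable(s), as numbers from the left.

primary 1, secondary 2, 4, 6, 7

Weights: 1 tom H, 2 de L, 3 tru: L, 4 bof H, 5 ke L, 6 lo:s H, 7 se L, 8 fra: L, 9 ti L.
Parse left to right (heavy = foot alone; LL = one foot; stranded L unfooted): (ˈtom) (ˈde.tru:) (ˈbof) ke (ˈlo:s) (ˈse.fra:) ti.
Foot heads: 1, 2, 4, 6, 7.
Primary stress on the leftmost head = syllable 1.
Secondary stress on 2, 4, 6, 7: ˈtom.ˌde.tru:.ˌbof.ke.ˌlo:s.ˌse.fra:.ti.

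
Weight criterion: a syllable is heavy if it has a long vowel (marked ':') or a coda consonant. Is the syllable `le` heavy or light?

light

`le`: short vowel, open (no coda). Short vowel, open → light.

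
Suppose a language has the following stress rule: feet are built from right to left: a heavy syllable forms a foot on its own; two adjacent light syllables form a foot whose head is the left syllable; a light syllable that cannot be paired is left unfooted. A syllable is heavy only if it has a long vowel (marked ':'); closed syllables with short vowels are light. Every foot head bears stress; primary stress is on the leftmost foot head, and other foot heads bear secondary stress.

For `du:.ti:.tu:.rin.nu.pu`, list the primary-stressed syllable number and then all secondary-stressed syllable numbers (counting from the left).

Weights: 1 du: H, 2 ti: H, 3 tu: H, 4 rin L, 5 nu L, 6 pu L.
Parse right to left (heavy = foot alone; LL = one foot; stranded L unfooted): (ˈdu:) (ˈti:) (ˈtu:) rin (ˈnu.pu).
Foot heads: 1, 2, 3, 5.
Primary stress on the leftmost head = syllable 1.
Secondary stress on 2, 3, 5: ˈdu:.ˌti:.ˌtu:.rin.ˌnu.pu.

primary 1, secondary 2, 3, 5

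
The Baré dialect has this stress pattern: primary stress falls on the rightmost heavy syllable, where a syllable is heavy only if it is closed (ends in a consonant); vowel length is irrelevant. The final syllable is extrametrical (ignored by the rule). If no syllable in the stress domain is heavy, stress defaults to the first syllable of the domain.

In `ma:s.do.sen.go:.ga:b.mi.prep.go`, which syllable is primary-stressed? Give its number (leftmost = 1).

The final syllable (8, go) is extrametrical; the stress domain is syllables 1–7.
Weights: 1 ma:s H, 2 do L, 3 sen H, 4 go: L, 5 ga:b H, 6 mi L, 7 prep H.
Heavy syllables in the domain: 1, 3, 5, 7. The rightmost is syllable 7 (prep).
Primary stress: syllable 7 → ma:s.do.sen.go:.ga:b.mi.ˈprep.go.

7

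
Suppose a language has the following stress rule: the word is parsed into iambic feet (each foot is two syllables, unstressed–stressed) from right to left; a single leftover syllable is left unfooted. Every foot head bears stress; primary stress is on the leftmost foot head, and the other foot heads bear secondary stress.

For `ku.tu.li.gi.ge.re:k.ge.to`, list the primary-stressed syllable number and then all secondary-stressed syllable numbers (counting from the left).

Parse right to left into iambic (σˈσ) feet: (ku.ˈtu) (li.ˈgi) (ge.ˈre:k) (ge.ˈto).
Foot heads (stressed positions): 2, 4, 6, 8.
End Rule Leftmost: primary stress on the leftmost head = syllable 2.
Secondary stress on 4, 6, 8: ku.ˈtu.li.ˌgi.ge.ˌre:k.ge.ˌto.

primary 2, secondary 4, 6, 8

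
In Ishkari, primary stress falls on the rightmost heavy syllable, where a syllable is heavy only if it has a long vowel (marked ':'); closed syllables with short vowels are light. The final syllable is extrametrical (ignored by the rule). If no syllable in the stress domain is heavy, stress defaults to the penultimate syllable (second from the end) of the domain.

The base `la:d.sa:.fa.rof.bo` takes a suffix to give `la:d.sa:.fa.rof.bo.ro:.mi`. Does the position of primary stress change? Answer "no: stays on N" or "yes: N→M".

Base `la:d.sa:.fa.rof.bo` (5 syllables):
  The final syllable (5, bo) is extrametrical; the stress domain is syllables 1–4.
  Weights: 1 la:d H, 2 sa: H, 3 fa L, 4 rof L.
  Heavy syllables in the domain: 1, 2. The rightmost is syllable 2 (sa:).
  → primary stress on syllable 2.
Suffixed `la:d.sa:.fa.rof.bo.ro:.mi` (7 syllables):
  The final syllable (7, mi) is extrametrical; the stress domain is syllables 1–6.
  Weights: 1 la:d H, 2 sa: H, 3 fa L, 4 rof L, 5 bo L, 6 ro: H.
  Heavy syllables in the domain: 1, 2, 6. The rightmost is syllable 6 (ro:).
  → primary stress on syllable 6.

yes: 2→6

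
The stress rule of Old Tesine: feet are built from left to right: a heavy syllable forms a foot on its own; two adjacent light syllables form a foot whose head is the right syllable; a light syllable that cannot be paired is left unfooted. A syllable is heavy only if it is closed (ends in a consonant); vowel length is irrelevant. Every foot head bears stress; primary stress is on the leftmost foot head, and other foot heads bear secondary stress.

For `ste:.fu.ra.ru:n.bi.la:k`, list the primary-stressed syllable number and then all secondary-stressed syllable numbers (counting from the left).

Weights: 1 ste: L, 2 fu L, 3 ra L, 4 ru:n H, 5 bi L, 6 la:k H.
Parse left to right (heavy = foot alone; LL = one foot; stranded L unfooted): (ste:.ˈfu) ra (ˈru:n) bi (ˈla:k).
Foot heads: 2, 4, 6.
Primary stress on the leftmost head = syllable 2.
Secondary stress on 4, 6: ste:.ˈfu.ra.ˌru:n.bi.ˌla:k.

primary 2, secondary 4, 6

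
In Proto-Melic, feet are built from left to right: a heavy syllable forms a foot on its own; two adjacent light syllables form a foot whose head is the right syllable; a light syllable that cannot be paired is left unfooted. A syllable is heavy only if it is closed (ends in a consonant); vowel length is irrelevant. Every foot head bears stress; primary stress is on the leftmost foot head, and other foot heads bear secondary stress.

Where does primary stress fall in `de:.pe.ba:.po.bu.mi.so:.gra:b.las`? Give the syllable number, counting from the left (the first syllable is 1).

2

Weights: 1 de: L, 2 pe L, 3 ba: L, 4 po L, 5 bu L, 6 mi L, 7 so: L, 8 gra:b H, 9 las H.
Parse left to right (heavy = foot alone; LL = one foot; stranded L unfooted): (de:.ˈpe) (ba:.ˈpo) (bu.ˈmi) so: (ˈgra:b) (ˈlas).
Foot heads: 2, 4, 6, 8, 9.
Primary stress on the leftmost head = syllable 2.
Primary stress: syllable 2 → de:.ˈpe.ba:.po.bu.mi.so:.gra:b.las.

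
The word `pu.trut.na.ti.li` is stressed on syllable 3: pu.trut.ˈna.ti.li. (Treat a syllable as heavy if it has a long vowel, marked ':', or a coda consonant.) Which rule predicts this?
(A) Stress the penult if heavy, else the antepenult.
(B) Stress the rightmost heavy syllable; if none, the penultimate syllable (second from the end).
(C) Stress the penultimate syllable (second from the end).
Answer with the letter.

Rule A → syllable 3 ✓.
Rule B → syllable 2 (observed: 3).
Rule C → syllable 4 (observed: 3).

A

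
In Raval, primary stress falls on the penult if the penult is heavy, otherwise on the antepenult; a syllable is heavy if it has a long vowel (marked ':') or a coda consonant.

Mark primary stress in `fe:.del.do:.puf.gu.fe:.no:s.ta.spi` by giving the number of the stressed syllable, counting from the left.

Weights: 7 no:s H, 8 ta L, 9 spi L.
The penult (syllable 8, ta) is light, so stress falls on the antepenult (syllable 7, no:s).
Primary stress: syllable 7 → fe:.del.do:.puf.gu.fe:.ˈno:s.ta.spi.

7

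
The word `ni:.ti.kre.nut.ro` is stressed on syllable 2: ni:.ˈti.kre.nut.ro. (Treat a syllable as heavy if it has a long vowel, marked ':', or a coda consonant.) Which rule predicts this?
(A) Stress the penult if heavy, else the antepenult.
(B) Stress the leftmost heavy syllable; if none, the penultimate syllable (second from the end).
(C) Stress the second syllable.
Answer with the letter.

Rule A → syllable 4 (observed: 2).
Rule B → syllable 1 (observed: 2).
Rule C → syllable 2 ✓.

C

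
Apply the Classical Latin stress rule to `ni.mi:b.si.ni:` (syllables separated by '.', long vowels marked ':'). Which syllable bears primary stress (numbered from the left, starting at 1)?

Classical Latin: stress the penult if heavy (long vowel or closed), else the antepenult.
Weights: 2 mi:b H, 3 si L, 4 ni: H.
The penult (syllable 3, si) is light, so stress falls on the antepenult (syllable 2, mi:b).
Stress on syllable 2: ni.ˈmi:b.si.ni:.

2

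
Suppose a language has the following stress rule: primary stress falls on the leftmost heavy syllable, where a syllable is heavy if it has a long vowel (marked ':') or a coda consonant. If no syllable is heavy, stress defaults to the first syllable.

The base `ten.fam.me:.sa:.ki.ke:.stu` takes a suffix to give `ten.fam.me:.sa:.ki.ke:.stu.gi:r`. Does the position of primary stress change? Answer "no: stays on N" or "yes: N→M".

Base `ten.fam.me:.sa:.ki.ke:.stu` (7 syllables):
  Weights: 1 ten H, 2 fam H, 3 me: H, 4 sa: H, 5 ki L, 6 ke: H, 7 stu L.
  Heavy syllables in the domain: 1, 2, 3, 4, 6. The leftmost is syllable 1 (ten).
  → primary stress on syllable 1.
Suffixed `ten.fam.me:.sa:.ki.ke:.stu.gi:r` (8 syllables):
  Weights: 1 ten H, 2 fam H, 3 me: H, 4 sa: H, 5 ki L, 6 ke: H, 7 stu L, 8 gi:r H.
  Heavy syllables in the domain: 1, 2, 3, 4, 6, 8. The leftmost is syllable 1 (ten).
  → primary stress on syllable 1.

no: stays on 1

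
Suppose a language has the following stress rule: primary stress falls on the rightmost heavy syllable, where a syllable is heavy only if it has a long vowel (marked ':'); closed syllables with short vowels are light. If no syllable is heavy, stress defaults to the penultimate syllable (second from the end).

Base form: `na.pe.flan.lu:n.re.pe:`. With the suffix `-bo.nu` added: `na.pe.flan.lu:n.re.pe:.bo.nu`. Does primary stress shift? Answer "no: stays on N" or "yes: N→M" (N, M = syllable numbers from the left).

no: stays on 6

Base `na.pe.flan.lu:n.re.pe:` (6 syllables):
  Weights: 1 na L, 2 pe L, 3 flan L, 4 lu:n H, 5 re L, 6 pe: H.
  Heavy syllables in the domain: 4, 6. The rightmost is syllable 6 (pe:).
  → primary stress on syllable 6.
Suffixed `na.pe.flan.lu:n.re.pe:.bo.nu` (8 syllables):
  Weights: 1 na L, 2 pe L, 3 flan L, 4 lu:n H, 5 re L, 6 pe: H, 7 bo L, 8 nu L.
  Heavy syllables in the domain: 4, 6. The rightmost is syllable 6 (pe:).
  → primary stress on syllable 6.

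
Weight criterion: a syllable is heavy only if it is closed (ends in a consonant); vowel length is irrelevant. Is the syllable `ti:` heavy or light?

`ti:`: long vowel, open (no coda). Open (no coda) → light.

light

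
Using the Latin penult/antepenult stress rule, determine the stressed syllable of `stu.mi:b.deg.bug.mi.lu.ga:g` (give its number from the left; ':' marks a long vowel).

5

Classical Latin: stress the penult if heavy (long vowel or closed), else the antepenult.
Weights: 5 mi L, 6 lu L, 7 ga:g H.
The penult (syllable 6, lu) is light, so stress falls on the antepenult (syllable 5, mi).
Stress on syllable 5: stu.mi:b.deg.bug.ˈmi.lu.ga:g.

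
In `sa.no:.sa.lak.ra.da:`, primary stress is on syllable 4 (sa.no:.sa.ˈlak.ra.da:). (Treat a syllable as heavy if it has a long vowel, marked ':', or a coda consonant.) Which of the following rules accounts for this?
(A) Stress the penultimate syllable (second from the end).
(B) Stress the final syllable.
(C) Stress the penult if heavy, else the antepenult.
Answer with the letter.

Rule A → syllable 5 (observed: 4).
Rule B → syllable 6 (observed: 4).
Rule C → syllable 4 ✓.

C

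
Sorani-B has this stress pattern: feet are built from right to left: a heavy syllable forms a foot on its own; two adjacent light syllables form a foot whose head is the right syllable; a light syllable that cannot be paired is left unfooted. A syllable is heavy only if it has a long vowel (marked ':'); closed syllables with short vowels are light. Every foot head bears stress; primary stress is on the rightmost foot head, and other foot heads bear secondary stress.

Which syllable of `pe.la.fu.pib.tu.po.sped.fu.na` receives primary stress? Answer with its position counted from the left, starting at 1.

9

Weights: 1 pe L, 2 la L, 3 fu L, 4 pib L, 5 tu L, 6 po L, 7 sped L, 8 fu L, 9 na L.
Parse right to left (heavy = foot alone; LL = one foot; stranded L unfooted): pe (la.ˈfu) (pib.ˈtu) (po.ˈsped) (fu.ˈna).
Foot heads: 3, 5, 7, 9.
Primary stress on the rightmost head = syllable 9.
Primary stress: syllable 9 → pe.la.fu.pib.tu.po.sped.fu.ˈna.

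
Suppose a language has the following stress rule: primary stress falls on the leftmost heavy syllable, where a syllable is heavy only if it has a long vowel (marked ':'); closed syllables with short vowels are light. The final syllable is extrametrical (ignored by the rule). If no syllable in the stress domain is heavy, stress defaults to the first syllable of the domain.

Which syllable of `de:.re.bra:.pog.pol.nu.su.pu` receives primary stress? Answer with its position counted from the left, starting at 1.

1

The final syllable (8, pu) is extrametrical; the stress domain is syllables 1–7.
Weights: 1 de: H, 2 re L, 3 bra: H, 4 pog L, 5 pol L, 6 nu L, 7 su L.
Heavy syllables in the domain: 1, 3. The leftmost is syllable 1 (de:).
Primary stress: syllable 1 → ˈde:.re.bra:.pog.pol.nu.su.pu.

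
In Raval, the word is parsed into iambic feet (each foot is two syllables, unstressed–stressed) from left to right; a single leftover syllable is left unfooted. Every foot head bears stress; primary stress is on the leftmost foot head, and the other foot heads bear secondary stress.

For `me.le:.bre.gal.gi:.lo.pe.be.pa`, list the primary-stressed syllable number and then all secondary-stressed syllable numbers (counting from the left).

primary 2, secondary 4, 6, 8

Parse left to right into iambic (σˈσ) feet: (me.ˈle:) (bre.ˈgal) (gi:.ˈlo) (pe.ˈbe) pa. Syllable 9 is left unfooted.
Foot heads (stressed positions): 2, 4, 6, 8.
End Rule Leftmost: primary stress on the leftmost head = syllable 2.
Secondary stress on 4, 6, 8: me.ˈle:.bre.ˌgal.gi:.ˌlo.pe.ˌbe.pa.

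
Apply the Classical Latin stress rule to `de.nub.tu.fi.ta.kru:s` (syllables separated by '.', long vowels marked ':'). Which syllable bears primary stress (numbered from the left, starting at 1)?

Classical Latin: stress the penult if heavy (long vowel or closed), else the antepenult.
Weights: 4 fi L, 5 ta L, 6 kru:s H.
The penult (syllable 5, ta) is light, so stress falls on the antepenult (syllable 4, fi).
Stress on syllable 4: de.nub.tu.ˈfi.ta.kru:s.

4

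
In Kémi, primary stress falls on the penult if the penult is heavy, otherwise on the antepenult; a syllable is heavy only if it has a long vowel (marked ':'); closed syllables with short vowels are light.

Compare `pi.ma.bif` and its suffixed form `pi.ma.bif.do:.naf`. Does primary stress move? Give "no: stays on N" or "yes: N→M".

yes: 1→4

Base `pi.ma.bif` (3 syllables):
  Weights: 1 pi L, 2 ma L, 3 bif L.
  The penult (syllable 2, ma) is light, so stress falls on the antepenult (syllable 1, pi).
  → primary stress on syllable 1.
Suffixed `pi.ma.bif.do:.naf` (5 syllables):
  Weights: 3 bif L, 4 do: H, 5 naf L.
  The penult (syllable 4, do:) is heavy, so it takes stress.
  → primary stress on syllable 4.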